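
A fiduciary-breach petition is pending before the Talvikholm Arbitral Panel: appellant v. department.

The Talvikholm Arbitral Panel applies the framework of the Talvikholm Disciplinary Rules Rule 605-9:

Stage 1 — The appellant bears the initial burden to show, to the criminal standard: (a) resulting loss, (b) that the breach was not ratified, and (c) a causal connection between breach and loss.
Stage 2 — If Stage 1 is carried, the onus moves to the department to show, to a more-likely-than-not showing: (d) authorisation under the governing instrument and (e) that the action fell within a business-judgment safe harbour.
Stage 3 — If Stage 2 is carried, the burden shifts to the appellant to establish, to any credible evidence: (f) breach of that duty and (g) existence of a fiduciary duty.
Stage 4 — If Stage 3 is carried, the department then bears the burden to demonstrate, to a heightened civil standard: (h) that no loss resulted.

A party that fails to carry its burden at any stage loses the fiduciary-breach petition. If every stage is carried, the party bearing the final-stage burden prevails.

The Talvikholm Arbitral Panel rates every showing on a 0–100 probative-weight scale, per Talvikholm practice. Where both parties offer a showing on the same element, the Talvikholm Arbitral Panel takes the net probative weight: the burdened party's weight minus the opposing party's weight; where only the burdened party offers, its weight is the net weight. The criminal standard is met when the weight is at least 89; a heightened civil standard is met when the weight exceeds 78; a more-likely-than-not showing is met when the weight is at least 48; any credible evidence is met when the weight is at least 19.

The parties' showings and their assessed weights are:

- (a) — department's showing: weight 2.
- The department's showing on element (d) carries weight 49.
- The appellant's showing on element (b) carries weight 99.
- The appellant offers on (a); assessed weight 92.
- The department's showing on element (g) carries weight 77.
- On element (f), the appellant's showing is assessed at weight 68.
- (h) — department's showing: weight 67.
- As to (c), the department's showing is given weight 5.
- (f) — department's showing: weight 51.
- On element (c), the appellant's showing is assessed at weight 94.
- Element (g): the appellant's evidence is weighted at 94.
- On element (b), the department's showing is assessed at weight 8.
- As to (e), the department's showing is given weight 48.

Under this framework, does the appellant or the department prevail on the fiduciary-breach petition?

department

Stage 1 — burden on appellant; standard: the criminal standard (weight is at least 89).
    (a): 92 − 2 = 90 ≥ 89 [met]
    (b): 99 − 8 = 91 ≥ 89 [met]
    (c): 94 − 5 = 89 ≥ 89 [met]
  Stage 1 is satisfied; the onus moves to the department.
Stage 2 — burden on department; standard: a more-likely-than-not showing (weight is at least 48).
    (d): 49 ≥ 48 [met]
    (e): 48 ≥ 48 [met]
  All elements met. The burden passes to the appellant.
Stage 3 — burden on appellant; standard: any credible evidence (weight is at least 19).
    (f): 68 − 51 = 17 < 19 [not met]
    (g): 94 − 77 = 17 < 19 [not met]
  The appellant does not carry Stage 3.
So the department prevails.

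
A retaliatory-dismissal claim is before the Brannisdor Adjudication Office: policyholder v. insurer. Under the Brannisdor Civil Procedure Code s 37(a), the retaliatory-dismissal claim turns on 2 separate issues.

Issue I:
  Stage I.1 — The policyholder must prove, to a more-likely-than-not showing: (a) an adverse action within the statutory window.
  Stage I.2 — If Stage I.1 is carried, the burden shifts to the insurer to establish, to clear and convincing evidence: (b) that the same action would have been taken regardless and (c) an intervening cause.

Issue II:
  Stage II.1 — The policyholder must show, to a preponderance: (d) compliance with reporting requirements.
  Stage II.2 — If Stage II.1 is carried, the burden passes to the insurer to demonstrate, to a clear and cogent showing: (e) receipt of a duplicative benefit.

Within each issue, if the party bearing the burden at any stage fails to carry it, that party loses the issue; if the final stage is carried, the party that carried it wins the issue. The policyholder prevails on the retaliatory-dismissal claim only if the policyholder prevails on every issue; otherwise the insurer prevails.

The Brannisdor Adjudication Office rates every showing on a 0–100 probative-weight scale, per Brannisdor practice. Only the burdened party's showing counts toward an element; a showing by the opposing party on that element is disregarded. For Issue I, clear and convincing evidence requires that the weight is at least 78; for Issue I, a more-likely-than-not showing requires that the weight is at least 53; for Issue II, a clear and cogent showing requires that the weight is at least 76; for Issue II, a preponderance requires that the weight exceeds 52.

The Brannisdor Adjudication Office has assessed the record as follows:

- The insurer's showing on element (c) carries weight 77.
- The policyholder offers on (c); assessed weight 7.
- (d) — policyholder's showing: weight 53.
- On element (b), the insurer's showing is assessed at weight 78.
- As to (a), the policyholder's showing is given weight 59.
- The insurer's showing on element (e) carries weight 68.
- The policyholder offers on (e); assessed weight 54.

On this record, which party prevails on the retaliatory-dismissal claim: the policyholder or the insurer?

policyholder

— Issue I —
At Stage I.1 the policyholder must meet a more-likely-than-not showing (weight is at least 53): on (a) the weight is 59, which does reach 53, so (a) meets the standard.
  The policyholder carries Stage I.1; the insurer now bears the burden.
At Stage I.2 the insurer must meet clear and convincing evidence (weight is at least 78): on (b) the weight is 78, ≥ 78, so (b) meets the standard; on (c) the weight is 77 (the policyholder's 7 is given no effect), which does not reach 78, so (c) does not meet the standard.
  Not every element is met, so the insurer fails to carry Stage I.2.
The policyholder prevails on this issue.
— Issue II —
At Stage II.1 the policyholder must meet a preponderance (weight exceeds 52): on (d) the weight is 53, which does exceed 52, so (d) meets the standard.
  Stage II.1 is satisfied; the onus moves to the insurer.
At Stage II.2 the insurer must meet a clear and cogent showing (weight is at least 76): on (e) the weight is 68 (the policyholder's 54 is given no effect), < 76, so (e) does not meet the standard.
  The insurer does not carry Stage II.2.
So the policyholder prevails on this issue.
Per-issue: Issue I → policyholder; Issue II → policyholder. The policyholder must prevail on every issue; overall, the policyholder prevails.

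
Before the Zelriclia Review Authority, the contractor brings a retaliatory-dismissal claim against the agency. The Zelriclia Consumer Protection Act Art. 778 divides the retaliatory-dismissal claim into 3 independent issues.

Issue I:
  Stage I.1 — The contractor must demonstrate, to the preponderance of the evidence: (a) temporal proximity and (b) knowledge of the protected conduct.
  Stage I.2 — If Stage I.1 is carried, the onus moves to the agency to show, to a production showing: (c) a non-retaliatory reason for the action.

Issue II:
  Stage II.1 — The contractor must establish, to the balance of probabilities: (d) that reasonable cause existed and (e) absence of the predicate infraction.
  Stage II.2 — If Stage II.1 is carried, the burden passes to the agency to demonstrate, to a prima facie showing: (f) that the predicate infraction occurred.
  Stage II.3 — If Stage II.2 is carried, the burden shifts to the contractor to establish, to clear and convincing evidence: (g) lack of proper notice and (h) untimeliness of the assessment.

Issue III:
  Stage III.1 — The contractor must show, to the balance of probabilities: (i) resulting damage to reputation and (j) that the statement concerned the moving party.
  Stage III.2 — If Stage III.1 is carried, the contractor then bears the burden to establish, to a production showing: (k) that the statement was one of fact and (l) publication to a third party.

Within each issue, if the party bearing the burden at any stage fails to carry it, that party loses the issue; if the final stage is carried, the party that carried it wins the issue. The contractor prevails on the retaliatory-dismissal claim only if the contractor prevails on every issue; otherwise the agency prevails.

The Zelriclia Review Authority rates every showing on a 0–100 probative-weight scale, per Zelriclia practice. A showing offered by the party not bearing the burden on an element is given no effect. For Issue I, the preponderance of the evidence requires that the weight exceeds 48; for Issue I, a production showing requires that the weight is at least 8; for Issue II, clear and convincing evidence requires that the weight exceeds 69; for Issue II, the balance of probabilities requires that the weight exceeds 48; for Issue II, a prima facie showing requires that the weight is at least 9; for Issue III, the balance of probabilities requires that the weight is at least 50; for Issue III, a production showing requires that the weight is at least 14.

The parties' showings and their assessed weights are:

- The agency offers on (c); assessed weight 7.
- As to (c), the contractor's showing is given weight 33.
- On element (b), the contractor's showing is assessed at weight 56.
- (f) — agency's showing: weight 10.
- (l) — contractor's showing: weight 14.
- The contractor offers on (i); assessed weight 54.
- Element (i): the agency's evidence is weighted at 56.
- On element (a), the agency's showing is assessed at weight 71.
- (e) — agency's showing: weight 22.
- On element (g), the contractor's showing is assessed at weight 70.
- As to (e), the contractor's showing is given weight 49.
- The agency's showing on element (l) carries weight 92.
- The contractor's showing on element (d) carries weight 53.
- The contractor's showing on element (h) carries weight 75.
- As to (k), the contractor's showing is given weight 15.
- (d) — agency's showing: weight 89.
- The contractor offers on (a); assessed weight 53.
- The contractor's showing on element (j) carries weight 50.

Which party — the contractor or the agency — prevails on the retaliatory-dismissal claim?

— Issue I —
Stage I.1 (contractor, the preponderance of the evidence, weight exceeds 48): (a) 53 (agency's 71 disregarded) > 48 — meets; (b) 56 > 48 — meets.
  Stage I.1 is satisfied; the onus moves to the agency.
Stage I.2 (agency, a production showing, weight is at least 8): (c) 7 (contractor's 33 disregarded) < 8 — fails.
  The agency does not carry Stage I.2.
So the contractor prevails on this issue.
— Issue II —
Stage II.1 — burden on contractor; standard: the balance of probabilities (weight exceeds 48).
    (d): 53 (agency's 89 disregarded) > 48 [met]
    (e): 49 (agency's 22 disregarded) > 48 [met]
  Stage II.1 carried; the burden shifts to the agency.
Stage II.2 — burden on agency; standard: a prima facie showing (weight is at least 9).
    (f): 10 ≥ 9 [met]
  Stage II.2 carried; the burden shifts to the contractor.
Stage II.3 — burden on contractor; standard: clear and convincing evidence (weight exceeds 69).
    (g): 70 > 69 [met]
    (h): 75 > 69 [met]
  Stage II.3 carried; the final stage is satisfied.
With every stage satisfied, the contractor prevails on this issue.
— Issue III —
At Stage III.1 the contractor must meet the balance of probabilities (weight is at least 50): on (i) the weight is 54 (the agency's 56 is given no effect), ≥ 50, so (i) meets the standard; on (j) the weight is 50, ≥ 50, so (j) meets the standard.
  All elements met. The contractor retains the burden for Stage III.2.
At Stage III.2 the contractor must meet a production showing (weight is at least 14): on (k) the weight is 15, ≥ 14, so (k) meets the standard; on (l) the weight is 14 (the agency's 92 is given no effect), which does reach 14, so (l) meets the standard.
  The contractor carries the last stage.
Every stage carried; the contractor prevails on this issue.
Per-issue: Issue I → contractor; Issue II → contractor; Issue III → contractor. The contractor must prevail on every issue; overall, the contractor prevails.

contractor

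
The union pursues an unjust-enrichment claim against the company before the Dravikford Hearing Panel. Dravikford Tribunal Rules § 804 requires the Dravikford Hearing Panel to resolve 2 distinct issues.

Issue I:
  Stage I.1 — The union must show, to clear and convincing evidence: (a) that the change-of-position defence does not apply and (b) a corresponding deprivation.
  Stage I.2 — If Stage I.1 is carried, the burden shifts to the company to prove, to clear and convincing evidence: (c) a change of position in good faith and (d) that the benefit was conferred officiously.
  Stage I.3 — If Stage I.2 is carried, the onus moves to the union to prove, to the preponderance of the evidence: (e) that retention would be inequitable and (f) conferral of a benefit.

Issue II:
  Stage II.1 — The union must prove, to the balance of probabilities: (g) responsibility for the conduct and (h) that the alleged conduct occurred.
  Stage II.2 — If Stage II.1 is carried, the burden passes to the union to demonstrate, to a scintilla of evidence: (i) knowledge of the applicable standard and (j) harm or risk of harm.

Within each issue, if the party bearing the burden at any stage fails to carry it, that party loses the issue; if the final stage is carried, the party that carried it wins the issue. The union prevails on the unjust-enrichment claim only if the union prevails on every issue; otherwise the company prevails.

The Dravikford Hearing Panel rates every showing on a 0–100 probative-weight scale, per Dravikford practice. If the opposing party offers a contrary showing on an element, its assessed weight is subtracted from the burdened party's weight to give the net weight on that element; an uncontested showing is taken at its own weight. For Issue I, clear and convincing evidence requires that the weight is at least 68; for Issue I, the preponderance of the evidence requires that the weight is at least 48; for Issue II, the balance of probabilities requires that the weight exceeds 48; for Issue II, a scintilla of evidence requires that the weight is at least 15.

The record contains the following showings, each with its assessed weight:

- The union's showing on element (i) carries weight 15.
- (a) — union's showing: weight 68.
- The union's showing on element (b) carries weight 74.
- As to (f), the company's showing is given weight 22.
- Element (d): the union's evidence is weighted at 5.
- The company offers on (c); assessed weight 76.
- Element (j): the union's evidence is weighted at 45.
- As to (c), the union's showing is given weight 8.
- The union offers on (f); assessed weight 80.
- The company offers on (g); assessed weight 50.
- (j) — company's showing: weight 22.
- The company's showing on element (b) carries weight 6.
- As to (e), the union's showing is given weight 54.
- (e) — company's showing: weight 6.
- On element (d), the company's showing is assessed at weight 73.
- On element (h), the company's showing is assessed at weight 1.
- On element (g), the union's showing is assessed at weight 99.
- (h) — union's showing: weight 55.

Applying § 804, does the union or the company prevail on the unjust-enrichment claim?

— Issue I —
Stage I.1 (union, clear and convincing evidence, weight is at least 68): (a) 68 ≥ 68 — meets; (b) net 74−6=68 ≥ 68 — meets.
  Stage I.1 carried; the burden shifts to the company.
Stage I.2 (company, clear and convincing evidence, weight is at least 68): (c) net 76−8=68 ≥ 68 — meets; (d) net 73−5=68 ≥ 68 — meets.
  All elements met. The burden passes to the union.
Stage I.3 (union, the preponderance of the evidence, weight is at least 48): (e) net 54−6=48 ≥ 48 — meets; (f) net 80−22=58 ≥ 48 — meets.
  All elements met at the final stage.
Every stage carried; the union prevails on this issue.
— Issue II —
Stage II.1 — burden on union; standard: the balance of probabilities (weight exceeds 48).
    (g): 99 − 50 = 49 > 48 [met]
    (h): 55 − 1 = 54 > 48 [met]
  Stage II.1 is satisfied; the union continues to bear the burden.
Stage II.2 — burden on union; standard: a scintilla of evidence (weight is at least 15).
    (i): 15 ≥ 15 [met]
    (j): 45 − 22 = 23 ≥ 15 [met]
  The union carries the last stage.
Every stage carried; the union prevails on this issue.
Per-issue: Issue I → union; Issue II → union. The union must prevail on every issue; overall, the union prevails.

union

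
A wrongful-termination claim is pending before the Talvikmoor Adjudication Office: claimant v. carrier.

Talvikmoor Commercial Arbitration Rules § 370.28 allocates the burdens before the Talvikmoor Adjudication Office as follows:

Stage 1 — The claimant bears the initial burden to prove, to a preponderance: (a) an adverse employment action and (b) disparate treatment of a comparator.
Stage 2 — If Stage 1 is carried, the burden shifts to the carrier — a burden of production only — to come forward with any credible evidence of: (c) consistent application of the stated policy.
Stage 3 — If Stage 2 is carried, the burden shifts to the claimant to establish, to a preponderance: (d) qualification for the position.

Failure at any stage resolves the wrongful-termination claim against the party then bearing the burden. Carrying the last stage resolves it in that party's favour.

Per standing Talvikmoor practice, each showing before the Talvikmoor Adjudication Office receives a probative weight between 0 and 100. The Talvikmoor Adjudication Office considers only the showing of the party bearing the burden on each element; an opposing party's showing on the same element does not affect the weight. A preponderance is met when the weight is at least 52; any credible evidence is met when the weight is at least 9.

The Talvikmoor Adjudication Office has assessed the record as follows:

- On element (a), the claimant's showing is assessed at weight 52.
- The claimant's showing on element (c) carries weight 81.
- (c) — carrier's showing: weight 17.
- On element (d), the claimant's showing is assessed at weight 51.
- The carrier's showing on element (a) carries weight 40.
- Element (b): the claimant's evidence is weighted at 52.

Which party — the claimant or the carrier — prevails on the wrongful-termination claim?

carrier

At Stage 1 the claimant must meet a preponderance (weight is at least 52): on (a) the weight is 52 (the carrier's 40 is given no effect), which does reach 52, so (a) meets the standard; on (b) the weight is 52, which does reach 52, so (b) meets the standard.
  The claimant carries Stage 1; the carrier now bears the burden.
At Stage 2 the carrier must meet any credible evidence (weight is at least 9): on (c) the weight is 17 (the claimant's 81 is given no effect), which does reach 9, so (c) meets the standard.
  The carrier carries Stage 2; the claimant now bears the burden.
At Stage 3 the claimant must meet a preponderance (weight is at least 52): on (d) the weight is 51, < 52, so (d) does not meet the standard.
  The claimant does not carry Stage 3.
The carrier prevails.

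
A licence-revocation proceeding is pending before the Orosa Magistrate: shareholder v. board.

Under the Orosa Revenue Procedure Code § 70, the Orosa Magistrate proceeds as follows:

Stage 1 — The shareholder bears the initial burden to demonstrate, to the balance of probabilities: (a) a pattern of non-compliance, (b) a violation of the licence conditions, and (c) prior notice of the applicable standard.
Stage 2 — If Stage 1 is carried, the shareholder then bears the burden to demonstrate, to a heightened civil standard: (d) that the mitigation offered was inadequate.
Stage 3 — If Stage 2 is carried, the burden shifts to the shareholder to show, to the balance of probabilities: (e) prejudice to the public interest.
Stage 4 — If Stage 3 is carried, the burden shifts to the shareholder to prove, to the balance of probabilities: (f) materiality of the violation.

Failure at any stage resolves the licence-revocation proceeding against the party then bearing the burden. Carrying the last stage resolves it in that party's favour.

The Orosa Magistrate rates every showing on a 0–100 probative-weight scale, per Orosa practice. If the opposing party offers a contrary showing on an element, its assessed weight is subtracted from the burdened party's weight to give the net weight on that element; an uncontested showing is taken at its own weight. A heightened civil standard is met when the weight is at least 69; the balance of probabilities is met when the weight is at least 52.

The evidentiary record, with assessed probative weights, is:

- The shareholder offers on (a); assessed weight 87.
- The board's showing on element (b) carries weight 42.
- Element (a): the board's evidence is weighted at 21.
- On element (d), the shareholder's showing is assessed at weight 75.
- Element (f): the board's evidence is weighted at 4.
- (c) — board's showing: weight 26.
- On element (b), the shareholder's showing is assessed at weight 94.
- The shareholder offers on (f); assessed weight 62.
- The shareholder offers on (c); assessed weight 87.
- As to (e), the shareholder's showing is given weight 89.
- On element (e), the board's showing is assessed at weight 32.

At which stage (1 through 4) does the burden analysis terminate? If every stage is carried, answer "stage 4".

stage 4

Stage 1 — burden on shareholder; standard: the balance of probabilities (weight is at least 52).
    (a): 87 − 21 = 66 ≥ 52 [met]
    (b): 94 − 42 = 52 ≥ 52 [met]
    (c): 87 − 26 = 61 ≥ 52 [met]
  Stage 1 is satisfied; the shareholder continues to bear the burden.
Stage 2 — burden on shareholder; standard: a heightened civil standard (weight is at least 69).
    (d): 75 ≥ 69 [met]
  Stage 2 carried; the burden remains with the shareholder.
Stage 3 — burden on shareholder; standard: the balance of probabilities (weight is at least 52).
    (e): 89 − 32 = 57 ≥ 52 [met]
  Stage 3 carried; the burden remains with the shareholder.
Stage 4 — burden on shareholder; standard: the balance of probabilities (weight is at least 52).
    (f): 62 − 4 = 58 ≥ 52 [met]
  All elements met at the final stage.
Every stage carried; the shareholder prevails.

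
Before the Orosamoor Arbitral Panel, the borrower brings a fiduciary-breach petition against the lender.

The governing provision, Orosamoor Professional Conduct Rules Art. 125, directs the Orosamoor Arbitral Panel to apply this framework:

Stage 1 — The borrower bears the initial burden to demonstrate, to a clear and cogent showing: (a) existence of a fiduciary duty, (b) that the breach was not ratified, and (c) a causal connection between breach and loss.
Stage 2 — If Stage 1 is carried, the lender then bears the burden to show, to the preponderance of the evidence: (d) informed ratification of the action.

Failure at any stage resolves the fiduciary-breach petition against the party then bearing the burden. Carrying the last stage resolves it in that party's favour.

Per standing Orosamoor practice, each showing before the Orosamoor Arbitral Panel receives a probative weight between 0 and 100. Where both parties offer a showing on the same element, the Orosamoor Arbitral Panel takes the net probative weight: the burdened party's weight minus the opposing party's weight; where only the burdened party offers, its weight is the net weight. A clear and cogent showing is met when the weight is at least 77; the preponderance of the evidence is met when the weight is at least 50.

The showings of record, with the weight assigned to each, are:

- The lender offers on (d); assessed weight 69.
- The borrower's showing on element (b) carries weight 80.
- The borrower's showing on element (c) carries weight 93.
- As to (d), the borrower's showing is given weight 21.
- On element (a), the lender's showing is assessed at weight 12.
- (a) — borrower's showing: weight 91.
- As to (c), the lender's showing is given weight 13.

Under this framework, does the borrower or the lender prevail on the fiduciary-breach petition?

Stage 1 — burden on borrower; standard: a clear and cogent showing (weight is at least 77).
    (a): 91 − 12 = 79 ≥ 77 [met]
    (b): 80 ≥ 77 [met]
    (c): 93 − 13 = 80 ≥ 77 [met]
  The borrower carries Stage 1; the lender now bears the burden.
Stage 2 — burden on lender; standard: the preponderance of the evidence (weight is at least 50).
    (d): 69 − 21 = 48 < 50 [not met]
  Not every element is met, so the lender fails to carry Stage 2.
So the borrower prevails.

borrower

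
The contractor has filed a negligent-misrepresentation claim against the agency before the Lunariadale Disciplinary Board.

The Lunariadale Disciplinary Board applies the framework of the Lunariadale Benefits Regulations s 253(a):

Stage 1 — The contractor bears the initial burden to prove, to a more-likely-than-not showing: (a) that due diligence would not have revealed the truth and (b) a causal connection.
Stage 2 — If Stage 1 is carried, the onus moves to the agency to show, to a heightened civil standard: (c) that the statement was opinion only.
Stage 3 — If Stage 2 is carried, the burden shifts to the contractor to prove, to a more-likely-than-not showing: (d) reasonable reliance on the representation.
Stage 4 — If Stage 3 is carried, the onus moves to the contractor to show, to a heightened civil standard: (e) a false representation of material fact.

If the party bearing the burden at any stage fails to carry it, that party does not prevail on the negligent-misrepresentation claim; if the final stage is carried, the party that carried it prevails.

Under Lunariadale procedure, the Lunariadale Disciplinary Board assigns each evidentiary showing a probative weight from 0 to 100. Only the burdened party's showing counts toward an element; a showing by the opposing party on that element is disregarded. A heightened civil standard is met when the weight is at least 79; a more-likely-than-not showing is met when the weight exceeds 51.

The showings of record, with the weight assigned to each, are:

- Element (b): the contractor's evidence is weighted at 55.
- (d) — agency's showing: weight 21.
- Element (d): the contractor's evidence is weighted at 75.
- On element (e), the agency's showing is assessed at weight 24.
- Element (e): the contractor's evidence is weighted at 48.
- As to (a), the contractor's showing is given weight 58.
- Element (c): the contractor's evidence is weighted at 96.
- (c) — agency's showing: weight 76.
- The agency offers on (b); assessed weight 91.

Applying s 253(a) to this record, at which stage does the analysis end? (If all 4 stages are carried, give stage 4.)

Stage 1 (contractor, a more-likely-than-not showing, weight exceeds 51): (a) 58 > 51 — meets; (b) 55 (agency's 91 disregarded) > 51 — meets.
  The contractor carries Stage 1; the agency now bears the burden.
Stage 2 (agency, a heightened civil standard, weight is at least 79): (c) 76 (contractor's 96 disregarded) < 79 — fails.
  The agency does not carry Stage 2.
The contractor prevails.

stage 2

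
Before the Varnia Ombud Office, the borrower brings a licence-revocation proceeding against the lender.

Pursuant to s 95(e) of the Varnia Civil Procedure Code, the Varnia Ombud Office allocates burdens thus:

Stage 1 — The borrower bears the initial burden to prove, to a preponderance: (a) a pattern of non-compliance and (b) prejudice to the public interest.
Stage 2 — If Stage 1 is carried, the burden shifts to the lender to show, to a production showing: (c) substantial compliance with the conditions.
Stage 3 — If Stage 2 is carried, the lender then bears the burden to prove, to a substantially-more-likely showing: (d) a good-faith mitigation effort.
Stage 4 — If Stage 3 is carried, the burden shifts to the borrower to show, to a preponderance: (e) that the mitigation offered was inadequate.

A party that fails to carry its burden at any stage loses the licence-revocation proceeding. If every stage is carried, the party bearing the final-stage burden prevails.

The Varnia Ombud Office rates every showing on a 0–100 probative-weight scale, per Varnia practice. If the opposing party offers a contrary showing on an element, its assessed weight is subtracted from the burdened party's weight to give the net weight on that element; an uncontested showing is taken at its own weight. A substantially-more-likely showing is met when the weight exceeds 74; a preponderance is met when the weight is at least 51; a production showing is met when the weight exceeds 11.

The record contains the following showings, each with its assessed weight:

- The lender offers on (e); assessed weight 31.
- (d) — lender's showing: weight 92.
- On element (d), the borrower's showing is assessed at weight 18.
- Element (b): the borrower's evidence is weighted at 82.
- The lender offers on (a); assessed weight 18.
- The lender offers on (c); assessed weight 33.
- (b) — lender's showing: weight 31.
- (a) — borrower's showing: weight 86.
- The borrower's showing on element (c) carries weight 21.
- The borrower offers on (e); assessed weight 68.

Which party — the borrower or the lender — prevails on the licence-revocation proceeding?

Stage 1 — burden on borrower; standard: a preponderance (weight is at least 51).
    (a): 86 − 18 = 68 ≥ 51 [met]
    (b): 82 − 31 = 51 ≥ 51 [met]
  All elements met. The burden passes to the lender.
Stage 2 — burden on lender; standard: a production showing (weight exceeds 11).
    (c): 33 − 21 = 12 > 11 [met]
  Stage 2 carried; the burden remains with the lender.
Stage 3 — burden on lender; standard: a substantially-more-likely showing (weight exceeds 74).
    (d): 92 − 18 = 74 ≤ 74 [not met]
  Stage 3 not carried; the lender fails its burden.
So the borrower prevails.

borrower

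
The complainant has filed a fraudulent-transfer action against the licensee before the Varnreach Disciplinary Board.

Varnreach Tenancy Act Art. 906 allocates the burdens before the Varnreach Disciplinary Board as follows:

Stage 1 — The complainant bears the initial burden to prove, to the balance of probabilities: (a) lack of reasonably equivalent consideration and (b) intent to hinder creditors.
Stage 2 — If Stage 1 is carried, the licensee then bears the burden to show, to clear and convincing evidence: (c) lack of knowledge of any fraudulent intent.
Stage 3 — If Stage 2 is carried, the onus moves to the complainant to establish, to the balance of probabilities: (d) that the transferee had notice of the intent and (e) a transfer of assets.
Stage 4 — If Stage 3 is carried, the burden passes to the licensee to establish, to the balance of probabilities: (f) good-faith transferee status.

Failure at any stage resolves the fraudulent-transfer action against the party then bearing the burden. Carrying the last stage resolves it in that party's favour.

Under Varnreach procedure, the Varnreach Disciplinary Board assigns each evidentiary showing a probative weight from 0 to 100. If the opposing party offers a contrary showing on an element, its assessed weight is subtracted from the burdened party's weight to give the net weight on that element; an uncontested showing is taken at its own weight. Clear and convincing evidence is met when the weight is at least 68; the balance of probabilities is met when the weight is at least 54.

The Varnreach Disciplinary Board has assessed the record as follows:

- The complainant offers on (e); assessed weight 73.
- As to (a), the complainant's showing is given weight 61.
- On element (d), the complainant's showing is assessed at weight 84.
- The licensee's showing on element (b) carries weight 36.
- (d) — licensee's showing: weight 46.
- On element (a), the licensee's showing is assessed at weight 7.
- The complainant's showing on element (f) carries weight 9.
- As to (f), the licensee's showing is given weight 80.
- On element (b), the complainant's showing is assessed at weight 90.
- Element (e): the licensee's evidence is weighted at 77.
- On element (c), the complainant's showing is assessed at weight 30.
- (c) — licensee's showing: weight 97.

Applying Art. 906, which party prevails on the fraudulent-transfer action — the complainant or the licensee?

At Stage 1 the complainant must meet the balance of probabilities (weight is at least 54): on (a) the weight is 61 less the opposing 7 gives net 54, ≥ 54, so (a) meets the standard; on (b) the weight is 90 less the opposing 36 gives net 54, ≥ 54, so (b) meets the standard.
  All elements met. The burden passes to the licensee.
At Stage 2 the licensee must meet clear and convincing evidence (weight is at least 68): on (c) the weight is 97 less the opposing 30 gives net 67, which does not reach 68, so (c) does not meet the standard.
  Not every element is met, so the licensee fails to carry Stage 2.
The analysis ends at Stage 2; the complainant prevails.

complainant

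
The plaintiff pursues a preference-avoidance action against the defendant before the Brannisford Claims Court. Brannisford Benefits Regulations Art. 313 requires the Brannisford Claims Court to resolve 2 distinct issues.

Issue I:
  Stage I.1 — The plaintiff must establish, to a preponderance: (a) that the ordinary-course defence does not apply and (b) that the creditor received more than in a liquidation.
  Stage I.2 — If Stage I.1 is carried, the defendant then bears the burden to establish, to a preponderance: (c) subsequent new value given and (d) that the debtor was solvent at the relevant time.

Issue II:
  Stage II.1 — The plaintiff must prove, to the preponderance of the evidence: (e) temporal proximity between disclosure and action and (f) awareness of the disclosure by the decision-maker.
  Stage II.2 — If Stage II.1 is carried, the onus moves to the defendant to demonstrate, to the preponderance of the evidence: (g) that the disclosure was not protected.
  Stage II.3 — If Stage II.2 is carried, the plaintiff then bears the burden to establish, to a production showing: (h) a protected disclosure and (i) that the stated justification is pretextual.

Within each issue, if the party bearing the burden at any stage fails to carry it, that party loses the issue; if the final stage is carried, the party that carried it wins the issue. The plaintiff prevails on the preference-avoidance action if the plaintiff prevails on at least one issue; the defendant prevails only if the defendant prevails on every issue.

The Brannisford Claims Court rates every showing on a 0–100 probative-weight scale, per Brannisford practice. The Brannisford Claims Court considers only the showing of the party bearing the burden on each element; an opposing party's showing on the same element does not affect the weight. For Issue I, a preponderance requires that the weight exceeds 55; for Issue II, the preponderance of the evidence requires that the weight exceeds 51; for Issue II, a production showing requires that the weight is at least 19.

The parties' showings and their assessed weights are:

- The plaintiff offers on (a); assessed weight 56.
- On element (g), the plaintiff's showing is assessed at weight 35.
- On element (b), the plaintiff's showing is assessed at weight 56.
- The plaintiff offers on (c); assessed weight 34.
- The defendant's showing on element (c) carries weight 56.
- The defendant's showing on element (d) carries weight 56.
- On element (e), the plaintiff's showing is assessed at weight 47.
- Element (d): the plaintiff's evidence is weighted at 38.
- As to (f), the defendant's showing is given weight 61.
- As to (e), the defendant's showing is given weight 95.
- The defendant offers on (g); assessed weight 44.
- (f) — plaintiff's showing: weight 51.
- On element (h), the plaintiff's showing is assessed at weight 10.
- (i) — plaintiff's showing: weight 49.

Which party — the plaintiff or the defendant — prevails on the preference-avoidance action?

defendant

— Issue I —
Stage I.1 (plaintiff, a preponderance, weight exceeds 55): (a) 56 > 55 — meets; (b) 56 > 55 — meets.
  Stage I.1 carried; the burden shifts to the defendant.
Stage I.2 (defendant, a preponderance, weight exceeds 55): (c) 56 (plaintiff's 34 disregarded) > 55 — meets; (d) 56 (plaintiff's 38 disregarded) > 55 — meets.
  Stage I.2 carried; the final stage is satisfied.
Every stage carried; the defendant prevails on this issue.
— Issue II —
Stage II.1 — burden on plaintiff; standard: the preponderance of the evidence (weight exceeds 51).
    (e): 47 (defendant's 95 disregarded) ≤ 51 [not met]
    (f): 51 (defendant's 61 disregarded) ≤ 51 [not met]
  Not every element is met, so the plaintiff fails to carry Stage II.1.
So the defendant prevails on this issue.
Per-issue: Issue I → defendant; Issue II → defendant. The plaintiff must prevail on at least one issue; overall, the defendant prevails.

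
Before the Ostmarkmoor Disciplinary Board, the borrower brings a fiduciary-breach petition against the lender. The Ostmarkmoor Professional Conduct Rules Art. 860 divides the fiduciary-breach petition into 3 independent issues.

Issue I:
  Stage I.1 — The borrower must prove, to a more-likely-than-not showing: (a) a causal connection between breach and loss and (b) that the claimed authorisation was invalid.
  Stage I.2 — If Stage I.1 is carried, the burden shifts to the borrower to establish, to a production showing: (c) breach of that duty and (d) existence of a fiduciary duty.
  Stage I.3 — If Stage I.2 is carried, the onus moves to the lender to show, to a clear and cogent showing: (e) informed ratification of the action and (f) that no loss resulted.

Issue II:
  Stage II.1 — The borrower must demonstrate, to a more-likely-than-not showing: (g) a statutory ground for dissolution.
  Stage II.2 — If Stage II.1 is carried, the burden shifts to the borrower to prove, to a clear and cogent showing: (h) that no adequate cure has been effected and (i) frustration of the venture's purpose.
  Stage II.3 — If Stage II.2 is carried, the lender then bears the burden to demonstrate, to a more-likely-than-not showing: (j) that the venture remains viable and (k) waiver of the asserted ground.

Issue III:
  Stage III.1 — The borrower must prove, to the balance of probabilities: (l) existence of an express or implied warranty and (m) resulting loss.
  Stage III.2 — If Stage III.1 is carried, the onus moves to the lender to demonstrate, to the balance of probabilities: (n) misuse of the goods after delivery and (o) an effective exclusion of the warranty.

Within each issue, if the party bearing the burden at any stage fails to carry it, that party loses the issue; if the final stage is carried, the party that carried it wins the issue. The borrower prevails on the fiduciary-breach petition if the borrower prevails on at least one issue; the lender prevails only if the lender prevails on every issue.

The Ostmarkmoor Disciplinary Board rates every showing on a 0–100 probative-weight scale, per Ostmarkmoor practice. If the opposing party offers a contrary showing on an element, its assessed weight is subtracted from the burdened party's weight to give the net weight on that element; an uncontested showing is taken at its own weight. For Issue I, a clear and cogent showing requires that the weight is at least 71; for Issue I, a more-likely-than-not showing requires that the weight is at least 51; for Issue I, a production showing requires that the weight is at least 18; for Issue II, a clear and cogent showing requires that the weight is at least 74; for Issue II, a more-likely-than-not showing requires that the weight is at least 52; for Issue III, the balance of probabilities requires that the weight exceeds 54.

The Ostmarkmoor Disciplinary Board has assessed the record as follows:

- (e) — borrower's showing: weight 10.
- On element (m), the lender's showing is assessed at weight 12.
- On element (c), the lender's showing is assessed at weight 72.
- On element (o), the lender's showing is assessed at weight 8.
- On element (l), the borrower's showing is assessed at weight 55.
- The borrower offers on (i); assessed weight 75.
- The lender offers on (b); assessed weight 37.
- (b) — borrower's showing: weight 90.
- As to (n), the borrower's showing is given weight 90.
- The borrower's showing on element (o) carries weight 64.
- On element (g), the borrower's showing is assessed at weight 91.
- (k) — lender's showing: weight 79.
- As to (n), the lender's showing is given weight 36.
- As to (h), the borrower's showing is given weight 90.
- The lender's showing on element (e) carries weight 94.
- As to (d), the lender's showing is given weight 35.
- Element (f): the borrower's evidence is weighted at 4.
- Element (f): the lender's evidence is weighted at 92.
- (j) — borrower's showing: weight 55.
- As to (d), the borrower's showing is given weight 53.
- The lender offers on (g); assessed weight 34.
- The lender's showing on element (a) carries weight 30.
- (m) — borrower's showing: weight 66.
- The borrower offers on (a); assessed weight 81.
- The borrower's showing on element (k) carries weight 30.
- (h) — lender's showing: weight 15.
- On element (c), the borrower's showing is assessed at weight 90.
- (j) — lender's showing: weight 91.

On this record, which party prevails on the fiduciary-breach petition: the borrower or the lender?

— Issue I —
Stage I.1 (borrower, a more-likely-than-not showing, weight is at least 51): (a) net 81−30=51 ≥ 51 — meets; (b) net 90−37=53 ≥ 51 — meets.
  Stage I.1 carried; the burden remains with the borrower.
Stage I.2 (borrower, a production showing, weight is at least 18): (c) net 90−72=18 ≥ 18 — meets; (d) net 53−35=18 ≥ 18 — meets.
  The borrower carries Stage I.2; the lender now bears the burden.
Stage I.3 (lender, a clear and cogent showing, weight is at least 71): (e) net 94−10=84 ≥ 71 — meets; (f) net 92−4=88 ≥ 71 — meets.
  The lender carries the last stage.
With every stage satisfied, the lender prevails on this issue.
— Issue II —
Stage II.1 — burden on borrower; standard: a more-likely-than-not showing (weight is at least 52).
    (g): 91 − 34 = 57 ≥ 52 [met]
  All elements met. The borrower retains the burden for Stage II.2.
Stage II.2 — burden on borrower; standard: a clear and cogent showing (weight is at least 74).
    (h): 90 − 15 = 75 ≥ 74 [met]
    (i): 75 ≥ 74 [met]
  The borrower carries Stage II.2; the lender now bears the burden.
Stage II.3 — burden on lender; standard: a more-likely-than-not showing (weight is at least 52).
    (j): 91 − 55 = 36 < 52 [not met]
    (k): 79 − 30 = 49 < 52 [not met]
  Not every element is met, so the lender fails to carry Stage II.3.
So the borrower prevails on this issue.
— Issue III —
Stage III.1 — burden on borrower; standard: the balance of probabilities (weight exceeds 54).
    (l): 55 > 54 [met]
    (m): 66 − 12 = 54 ≤ 54 [not met]
  Not every element is met, so the borrower fails to carry Stage III.1.
So the lender prevails on this issue.
Per-issue: Issue I → lender; Issue II → borrower; Issue III → lender. The borrower must prevail on at least one issue; overall, the borrower prevails.

borrower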